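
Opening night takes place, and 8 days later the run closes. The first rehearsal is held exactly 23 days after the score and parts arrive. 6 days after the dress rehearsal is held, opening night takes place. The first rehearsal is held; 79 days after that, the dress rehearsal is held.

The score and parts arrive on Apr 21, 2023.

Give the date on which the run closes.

The score and parts arrive: Apr 21, 2023.
The first rehearsal is held: Apr 21, 2023 + 23 days = May 14, 2023.
The dress rehearsal is held: May 14, 2023 + 79 days = Aug 1, 2023.
Opening night takes place: Aug 1, 2023 + 6 days = Aug 7, 2023.
The run closes: Aug 7, 2023 + 8 days = Aug 15, 2023.

Aug 15, 2023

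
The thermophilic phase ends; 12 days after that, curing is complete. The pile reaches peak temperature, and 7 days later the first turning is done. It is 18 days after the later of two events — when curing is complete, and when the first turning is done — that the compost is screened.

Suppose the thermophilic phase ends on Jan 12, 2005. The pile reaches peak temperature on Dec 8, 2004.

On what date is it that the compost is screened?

The thermophilic phase ends: Jan 12, 2005.
Curing is complete: Jan 12, 2005 + 12 days = Jan 24, 2005.
The pile reaches peak temperature: Dec 8, 2004.
The first turning is done: Dec 8, 2004 + 7 days = Dec 15, 2004.
Both prerequisites met — curing is complete (Jan 24, 2005), the first turning is done (Dec 15, 2004); the later is Jan 24, 2005.
The compost is screened: Jan 24, 2005 + 18 days = Feb 11, 2005.

Feb 11, 2005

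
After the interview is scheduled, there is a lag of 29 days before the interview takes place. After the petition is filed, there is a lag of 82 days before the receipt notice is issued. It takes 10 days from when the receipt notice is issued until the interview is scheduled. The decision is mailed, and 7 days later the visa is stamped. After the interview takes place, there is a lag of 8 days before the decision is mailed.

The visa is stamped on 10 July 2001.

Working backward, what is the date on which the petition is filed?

24 February 2001

The visa is stamped: Jul 10, 2001.
The decision is mailed: Jul 10, 2001 − 7 days = Jul 3, 2001.
The interview takes place: Jul 3, 2001 − 8 days = Jun 25, 2001.
The interview is scheduled: Jun 25, 2001 − 29 days = May 27, 2001.
The receipt notice is issued: May 27, 2001 − 10 days = May 17, 2001.
The petition is filed: May 17, 2001 − 82 days = Feb 24, 2001.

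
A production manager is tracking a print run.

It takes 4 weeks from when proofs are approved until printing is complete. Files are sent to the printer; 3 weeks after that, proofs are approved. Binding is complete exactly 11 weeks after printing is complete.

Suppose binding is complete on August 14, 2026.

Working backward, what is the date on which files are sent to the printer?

Binding is complete: Aug 14, 2026.
Printing is complete: Aug 14, 2026 − 11 weeks = May 29, 2026.
Proofs are approved: May 29, 2026 − 4 weeks = May 1, 2026.
Files are sent to the printer: May 1, 2026 − 3 weeks = Apr 10, 2026.

April 10, 2026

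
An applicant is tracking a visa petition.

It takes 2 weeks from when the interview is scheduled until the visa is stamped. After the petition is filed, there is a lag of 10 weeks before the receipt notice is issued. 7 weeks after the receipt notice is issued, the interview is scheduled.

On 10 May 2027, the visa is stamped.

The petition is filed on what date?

28 December 2026

The visa is stamped: May 10, 2027.
The interview is scheduled: May 10, 2027 − 2 weeks = Apr 26, 2027.
The receipt notice is issued: Apr 26, 2027 − 7 weeks = Mar 8, 2027.
The petition is filed: Mar 8, 2027 − 10 weeks = Dec 28, 2026.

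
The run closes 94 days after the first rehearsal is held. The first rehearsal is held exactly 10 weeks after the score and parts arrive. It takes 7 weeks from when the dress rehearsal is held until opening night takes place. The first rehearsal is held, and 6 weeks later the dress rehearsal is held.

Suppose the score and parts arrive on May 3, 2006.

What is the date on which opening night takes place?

October 11, 2006

The score and parts arrive: May 3, 2006.
The first rehearsal is held: May 3, 2006 + 10 weeks = Jul 12, 2006.
The dress rehearsal is held: Jul 12, 2006 + 6 weeks = Aug 23, 2006.
Opening night takes place: Aug 23, 2006 + 7 weeks = Oct 11, 2006.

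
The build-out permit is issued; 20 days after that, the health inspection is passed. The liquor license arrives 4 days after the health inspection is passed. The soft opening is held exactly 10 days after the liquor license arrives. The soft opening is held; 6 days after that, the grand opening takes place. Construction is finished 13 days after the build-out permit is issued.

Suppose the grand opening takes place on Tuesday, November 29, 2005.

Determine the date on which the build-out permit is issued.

Thursday, October 20, 2005

The grand opening takes place: Nov 29, 2005.
The soft opening is held: Nov 29, 2005 − 6 days = Nov 23, 2005.
The liquor license arrives: Nov 23, 2005 − 10 days = Nov 13, 2005.
The health inspection is passed: Nov 13, 2005 − 4 days = Nov 9, 2005.
The build-out permit is issued: Nov 9, 2005 − 20 days = Oct 20, 2005.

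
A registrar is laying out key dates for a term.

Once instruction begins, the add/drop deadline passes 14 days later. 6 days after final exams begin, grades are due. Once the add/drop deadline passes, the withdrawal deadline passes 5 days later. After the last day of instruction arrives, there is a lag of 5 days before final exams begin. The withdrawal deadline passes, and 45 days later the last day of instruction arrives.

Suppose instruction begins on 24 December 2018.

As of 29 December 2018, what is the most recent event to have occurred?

Instruction begins: Dec 24, 2018.
The add/drop deadline passes: Dec 24, 2018 + 14 days = Jan 7, 2019.
The withdrawal deadline passes: Jan 7, 2019 + 5 days = Jan 12, 2019.
The last day of instruction arrives: Jan 12, 2019 + 45 days = Feb 26, 2019.
Final exams begin: Feb 26, 2019 + 5 days = Mar 3, 2019.
Grades are due: Mar 3, 2019 + 6 days = Mar 9, 2019.
Dec 29, 2018 falls between when instruction begins (Dec 24, 2018) and when the add/drop deadline passes (Jan 7, 2019).

Instruction begins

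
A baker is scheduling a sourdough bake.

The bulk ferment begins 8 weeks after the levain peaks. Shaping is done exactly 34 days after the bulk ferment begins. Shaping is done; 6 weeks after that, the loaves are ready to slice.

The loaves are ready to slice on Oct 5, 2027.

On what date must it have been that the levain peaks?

May 26, 2027

The loaves are ready to slice: Oct 5, 2027.
Shaping is done: Oct 5, 2027 − 6 weeks = Aug 24, 2027.
The bulk ferment begins: Aug 24, 2027 − 34 days = Jul 21, 2027.
The levain peaks: Jul 21, 2027 − 8 weeks = May 26, 2027.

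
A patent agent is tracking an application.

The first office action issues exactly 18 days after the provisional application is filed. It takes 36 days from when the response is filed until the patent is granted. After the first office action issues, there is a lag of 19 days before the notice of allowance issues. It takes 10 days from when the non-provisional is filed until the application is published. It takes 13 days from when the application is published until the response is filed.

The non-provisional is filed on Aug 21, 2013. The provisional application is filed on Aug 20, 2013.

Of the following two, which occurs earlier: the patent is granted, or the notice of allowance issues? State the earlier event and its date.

The non-provisional is filed: Aug 21, 2013.
The application is published: Aug 21, 2013 + 10 days = Aug 31, 2013.
The response is filed: Aug 31, 2013 + 13 days = Sep 13, 2013.
The patent is granted: Sep 13, 2013 + 36 days = Oct 19, 2013.
The provisional application is filed: Aug 20, 2013.
The first office action issues: Aug 20, 2013 + 18 days = Sep 7, 2013.
The notice of allowance issues: Sep 7, 2013 + 19 days = Sep 26, 2013.
Comparing: the patent is granted on Oct 19, 2013 vs the notice of allowance issues on Sep 26, 2013. Earlier: the notice of allowance issues.

The notice of allowance issues — Sep 26, 2013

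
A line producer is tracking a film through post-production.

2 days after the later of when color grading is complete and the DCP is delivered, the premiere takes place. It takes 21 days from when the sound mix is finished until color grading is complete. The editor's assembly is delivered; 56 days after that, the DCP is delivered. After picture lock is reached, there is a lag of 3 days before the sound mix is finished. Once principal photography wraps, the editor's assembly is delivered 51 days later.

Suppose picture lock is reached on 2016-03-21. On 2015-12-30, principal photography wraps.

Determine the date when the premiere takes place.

2016-04-17

Picture lock is reached: Mar 21, 2016.
The sound mix is finished: Mar 21, 2016 + 3 days = Mar 24, 2016.
Color grading is complete: Mar 24, 2016 + 21 days = Apr 14, 2016.
Principal photography wraps: Dec 30, 2015.
The editor's assembly is delivered: Dec 30, 2015 + 51 days = Feb 19, 2016.
The DCP is delivered: Feb 19, 2016 + 56 days = Apr 15, 2016.
Both prerequisites met — color grading is complete (Apr 14, 2016), the DCP is delivered (Apr 15, 2016); the later is Apr 15, 2016.
The premiere takes place: Apr 15, 2016 + 2 days = Apr 17, 2016.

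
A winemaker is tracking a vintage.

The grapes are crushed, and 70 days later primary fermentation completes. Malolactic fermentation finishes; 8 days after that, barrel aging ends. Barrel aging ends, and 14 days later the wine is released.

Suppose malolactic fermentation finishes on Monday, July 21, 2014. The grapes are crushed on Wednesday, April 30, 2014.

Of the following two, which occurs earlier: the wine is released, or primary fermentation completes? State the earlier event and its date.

Malolactic fermentation finishes: Jul 21, 2014.
Barrel aging ends: Jul 21, 2014 + 8 days = Jul 29, 2014.
The wine is released: Jul 29, 2014 + 14 days = Aug 12, 2014.
The grapes are crushed: Apr 30, 2014.
Primary fermentation completes: Apr 30, 2014 + 70 days = Jul 9, 2014.
Comparing: the wine is released on Aug 12, 2014 vs primary fermentation completes on Jul 9, 2014. Earlier: primary fermentation completes.

Primary fermentation completes — Wednesday, July 9, 2014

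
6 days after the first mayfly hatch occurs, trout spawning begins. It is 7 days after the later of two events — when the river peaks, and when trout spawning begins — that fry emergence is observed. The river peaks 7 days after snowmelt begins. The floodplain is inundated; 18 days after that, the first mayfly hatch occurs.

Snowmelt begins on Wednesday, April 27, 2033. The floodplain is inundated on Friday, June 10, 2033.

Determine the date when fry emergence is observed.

Snowmelt begins: Apr 27, 2033.
The river peaks: Apr 27, 2033 + 7 days = May 4, 2033.
The floodplain is inundated: Jun 10, 2033.
The first mayfly hatch occurs: Jun 10, 2033 + 18 days = Jun 28, 2033.
Trout spawning begins: Jun 28, 2033 + 6 days = Jul 4, 2033.
Both prerequisites met — the river peaks (May 4, 2033), trout spawning begins (Jul 4, 2033); the later is Jul 4, 2033.
Fry emergence is observed: Jul 4, 2033 + 7 days = Jul 11, 2033.

Monday, July 11, 2033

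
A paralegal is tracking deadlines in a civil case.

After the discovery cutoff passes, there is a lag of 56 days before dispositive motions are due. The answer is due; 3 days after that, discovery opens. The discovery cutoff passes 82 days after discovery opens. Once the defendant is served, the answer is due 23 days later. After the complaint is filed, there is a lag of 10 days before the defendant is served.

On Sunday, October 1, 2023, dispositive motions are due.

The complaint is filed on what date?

Dispositive motions are due: Oct 1, 2023.
The discovery cutoff passes: Oct 1, 2023 − 56 days = Aug 6, 2023.
Discovery opens: Aug 6, 2023 − 82 days = May 16, 2023.
The answer is due: May 16, 2023 − 3 days = May 13, 2023.
The defendant is served: May 13, 2023 − 23 days = Apr 20, 2023.
The complaint is filed: Apr 20, 2023 − 10 days = Apr 10, 2023.

Monday, April 10, 2023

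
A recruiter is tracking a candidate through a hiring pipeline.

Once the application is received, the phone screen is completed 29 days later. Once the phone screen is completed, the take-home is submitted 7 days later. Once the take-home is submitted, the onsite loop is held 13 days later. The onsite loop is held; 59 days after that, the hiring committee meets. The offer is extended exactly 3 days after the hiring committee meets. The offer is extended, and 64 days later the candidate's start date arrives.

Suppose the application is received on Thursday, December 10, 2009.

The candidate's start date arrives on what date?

Thursday, June 3, 2010

The application is received: Dec 10, 2009.
The phone screen is completed: Dec 10, 2009 + 29 days = Jan 8, 2010.
The take-home is submitted: Jan 8, 2010 + 7 days = Jan 15, 2010.
The onsite loop is held: Jan 15, 2010 + 13 days = Jan 28, 2010.
The hiring committee meets: Jan 28, 2010 + 59 days = Mar 28, 2010.
The offer is extended: Mar 28, 2010 + 3 days = Mar 31, 2010.
The candidate's start date arrives: Mar 31, 2010 + 64 days = Jun 3, 2010.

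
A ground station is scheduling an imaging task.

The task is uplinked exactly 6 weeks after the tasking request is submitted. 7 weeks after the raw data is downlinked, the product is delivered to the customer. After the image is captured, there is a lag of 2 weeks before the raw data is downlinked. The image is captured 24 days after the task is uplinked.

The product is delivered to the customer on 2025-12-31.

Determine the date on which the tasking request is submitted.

The product is delivered to the customer: Dec 31, 2025.
The raw data is downlinked: Dec 31, 2025 − 7 weeks = Nov 12, 2025.
The image is captured: Nov 12, 2025 − 2 weeks = Oct 29, 2025.
The task is uplinked: Oct 29, 2025 − 24 days = Oct 5, 2025.
The tasking request is submitted: Oct 5, 2025 − 6 weeks = Aug 24, 2025.

2025-08-24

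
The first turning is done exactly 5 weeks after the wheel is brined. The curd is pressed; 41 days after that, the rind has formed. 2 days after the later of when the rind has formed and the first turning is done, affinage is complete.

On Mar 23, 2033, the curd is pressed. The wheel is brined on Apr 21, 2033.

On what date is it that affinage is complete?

The curd is pressed: Mar 23, 2033.
The rind has formed: Mar 23, 2033 + 41 days = May 3, 2033.
The wheel is brined: Apr 21, 2033.
The first turning is done: Apr 21, 2033 + 5 weeks = May 26, 2033.
Both prerequisites met — the rind has formed (May 3, 2033), the first turning is done (May 26, 2033); the later is May 26, 2033.
Affinage is complete: May 26, 2033 + 2 days = May 28, 2033.

May 28, 2033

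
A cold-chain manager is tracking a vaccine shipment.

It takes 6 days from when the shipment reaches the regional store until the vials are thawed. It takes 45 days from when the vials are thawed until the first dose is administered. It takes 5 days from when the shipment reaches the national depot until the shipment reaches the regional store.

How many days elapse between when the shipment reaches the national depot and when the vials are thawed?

Causal path: the shipment reaches the national depot → the shipment reaches the regional store → the vials are thawed.
Total delay along the path: 5 + 6 = 11 days.

11 days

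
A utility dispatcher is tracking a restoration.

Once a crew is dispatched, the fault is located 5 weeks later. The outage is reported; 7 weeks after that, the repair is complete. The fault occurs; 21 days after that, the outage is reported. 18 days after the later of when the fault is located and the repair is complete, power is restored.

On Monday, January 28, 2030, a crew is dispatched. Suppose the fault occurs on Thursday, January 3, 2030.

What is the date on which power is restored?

Monday, April 1, 2030

A crew is dispatched: Jan 28, 2030.
The fault is located: Jan 28, 2030 + 5 weeks = Mar 4, 2030.
The fault occurs: Jan 3, 2030.
The outage is reported: Jan 3, 2030 + 21 days = Jan 24, 2030.
The repair is complete: Jan 24, 2030 + 7 weeks = Mar 14, 2030.
Both prerequisites met — the fault is located (Mar 4, 2030), the repair is complete (Mar 14, 2030); the later is Mar 14, 2030.
Power is restored: Mar 14, 2030 + 18 days = Apr 1, 2030.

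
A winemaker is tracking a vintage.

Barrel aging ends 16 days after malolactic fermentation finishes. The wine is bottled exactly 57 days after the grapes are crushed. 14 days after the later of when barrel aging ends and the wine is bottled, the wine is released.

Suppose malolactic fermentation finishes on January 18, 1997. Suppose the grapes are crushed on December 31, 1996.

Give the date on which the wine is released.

March 12, 1997

Malolactic fermentation finishes: Jan 18, 1997.
Barrel aging ends: Jan 18, 1997 + 16 days = Feb 3, 1997.
The grapes are crushed: Dec 31, 1996.
The wine is bottled: Dec 31, 1996 + 57 days = Feb 26, 1997.
Both prerequisites met — barrel aging ends (Feb 3, 1997), the wine is bottled (Feb 26, 1997); the later is Feb 26, 1997.
The wine is released: Feb 26, 1997 + 14 days = Mar 12, 1997.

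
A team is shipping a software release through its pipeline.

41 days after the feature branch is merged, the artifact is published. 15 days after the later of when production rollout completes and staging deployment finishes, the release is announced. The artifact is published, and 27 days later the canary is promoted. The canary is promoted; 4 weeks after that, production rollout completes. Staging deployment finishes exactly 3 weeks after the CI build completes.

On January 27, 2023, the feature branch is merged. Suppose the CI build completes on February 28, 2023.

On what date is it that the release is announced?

The feature branch is merged: Jan 27, 2023.
The artifact is published: Jan 27, 2023 + 41 days = Mar 9, 2023.
The canary is promoted: Mar 9, 2023 + 27 days = Apr 5, 2023.
Production rollout completes: Apr 5, 2023 + 4 weeks = May 3, 2023.
The CI build completes: Feb 28, 2023.
Staging deployment finishes: Feb 28, 2023 + 3 weeks = Mar 21, 2023.
Both prerequisites met — production rollout completes (May 3, 2023), staging deployment finishes (Mar 21, 2023); the later is May 3, 2023.
The release is announced: May 3, 2023 + 15 days = May 18, 2023.

May 18, 2023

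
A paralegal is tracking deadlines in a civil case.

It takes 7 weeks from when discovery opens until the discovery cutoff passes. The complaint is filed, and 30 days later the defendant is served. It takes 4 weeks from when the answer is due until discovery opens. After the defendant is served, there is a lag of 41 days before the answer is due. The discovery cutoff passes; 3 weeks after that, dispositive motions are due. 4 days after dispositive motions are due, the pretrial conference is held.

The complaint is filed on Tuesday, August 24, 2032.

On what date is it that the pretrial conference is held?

Sunday, February 13, 2033

The complaint is filed: Aug 24, 2032.
The defendant is served: Aug 24, 2032 + 30 days = Sep 23, 2032.
The answer is due: Sep 23, 2032 + 41 days = Nov 3, 2032.
Discovery opens: Nov 3, 2032 + 4 weeks = Dec 1, 2032.
The discovery cutoff passes: Dec 1, 2032 + 7 weeks = Jan 19, 2033.
Dispositive motions are due: Jan 19, 2033 + 3 weeks = Feb 9, 2033.
The pretrial conference is held: Feb 9, 2033 + 4 days = Feb 13, 2033.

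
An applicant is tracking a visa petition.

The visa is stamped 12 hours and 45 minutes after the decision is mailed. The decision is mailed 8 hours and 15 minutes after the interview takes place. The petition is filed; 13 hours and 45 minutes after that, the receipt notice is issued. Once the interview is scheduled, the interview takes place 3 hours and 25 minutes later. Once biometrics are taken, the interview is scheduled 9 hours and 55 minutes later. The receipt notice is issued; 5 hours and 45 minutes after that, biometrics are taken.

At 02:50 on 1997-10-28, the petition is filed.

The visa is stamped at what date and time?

08:40 on 1997-10-30

The petition is filed: 02:50 Oct 28, 1997.
The receipt notice is issued: 02:50 Oct 28, 1997 + 13h45m = 16:35 Oct 28, 1997.
Biometrics are taken: 16:35 Oct 28, 1997 + 5h45m = 22:20 Oct 28, 1997.
The interview is scheduled: 22:20 Oct 28, 1997 + 9h55m = 08:15 Oct 29, 1997.
The interview takes place: 08:15 Oct 29, 1997 + 3h25m = 11:40 Oct 29, 1997.
The decision is mailed: 11:40 Oct 29, 1997 + 8h15m = 19:55 Oct 29, 1997.
The visa is stamped: 19:55 Oct 29, 1997 + 12h45m = 08:40 Oct 30, 1997.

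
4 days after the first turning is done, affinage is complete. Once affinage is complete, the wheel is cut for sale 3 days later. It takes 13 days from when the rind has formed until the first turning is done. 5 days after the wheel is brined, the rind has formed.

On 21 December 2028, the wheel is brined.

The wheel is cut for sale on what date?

15 January 2029

The wheel is brined: Dec 21, 2028.
The rind has formed: Dec 21, 2028 + 5 days = Dec 26, 2028.
The first turning is done: Dec 26, 2028 + 13 days = Jan 8, 2029.
Affinage is complete: Jan 8, 2029 + 4 days = Jan 12, 2029.
The wheel is cut for sale: Jan 12, 2029 + 3 days = Jan 15, 2029.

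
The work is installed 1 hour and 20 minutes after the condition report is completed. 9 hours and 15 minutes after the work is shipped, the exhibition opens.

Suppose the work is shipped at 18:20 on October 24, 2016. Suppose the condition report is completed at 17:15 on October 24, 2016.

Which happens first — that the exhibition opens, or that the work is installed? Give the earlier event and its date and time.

The work is shipped: 18:20 Oct 24, 2016.
The exhibition opens: 18:20 Oct 24, 2016 + 9h15m = 03:35 Oct 25, 2016.
The condition report is completed: 17:15 Oct 24, 2016.
The work is installed: 17:15 Oct 24, 2016 + 1h20m = 18:35 Oct 24, 2016.
Comparing: the exhibition opens at 03:35 Oct 25, 2016 vs the work is installed at 18:35 Oct 24, 2016. Earlier: the work is installed.

The work is installed — 18:35 on October 24, 2016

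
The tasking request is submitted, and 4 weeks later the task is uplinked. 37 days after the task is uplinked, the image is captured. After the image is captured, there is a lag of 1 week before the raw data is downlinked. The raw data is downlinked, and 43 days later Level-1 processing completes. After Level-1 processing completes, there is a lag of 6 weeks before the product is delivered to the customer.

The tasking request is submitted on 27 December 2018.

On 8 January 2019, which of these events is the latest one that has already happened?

The tasking request is submitted

The tasking request is submitted: Dec 27, 2018.
The task is uplinked: Dec 27, 2018 + 4 weeks = Jan 24, 2019.
The image is captured: Jan 24, 2019 + 37 days = Mar 2, 2019.
The raw data is downlinked: Mar 2, 2019 + 1 week = Mar 9, 2019.
Level-1 processing completes: Mar 9, 2019 + 43 days = Apr 21, 2019.
The product is delivered to the customer: Apr 21, 2019 + 6 weeks = Jun 2, 2019.
Jan 8, 2019 falls between when the tasking request is submitted (Dec 27, 2018) and when the task is uplinked (Jan 24, 2019).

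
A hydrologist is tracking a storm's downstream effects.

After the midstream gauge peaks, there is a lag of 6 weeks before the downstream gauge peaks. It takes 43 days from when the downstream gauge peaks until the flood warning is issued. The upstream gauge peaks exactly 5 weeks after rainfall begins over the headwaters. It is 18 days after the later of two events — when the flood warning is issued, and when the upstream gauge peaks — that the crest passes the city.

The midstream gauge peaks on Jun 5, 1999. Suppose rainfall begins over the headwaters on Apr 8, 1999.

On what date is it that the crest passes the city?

Sep 16, 1999

The midstream gauge peaks: Jun 5, 1999.
The downstream gauge peaks: Jun 5, 1999 + 6 weeks = Jul 17, 1999.
The flood warning is issued: Jul 17, 1999 + 43 days = Aug 29, 1999.
Rainfall begins over the headwaters: Apr 8, 1999.
The upstream gauge peaks: Apr 8, 1999 + 5 weeks = May 13, 1999.
Both prerequisites met — the flood warning is issued (Aug 29, 1999), the upstream gauge peaks (May 13, 1999); the later is Aug 29, 1999.
The crest passes the city: Aug 29, 1999 + 18 days = Sep 16, 1999.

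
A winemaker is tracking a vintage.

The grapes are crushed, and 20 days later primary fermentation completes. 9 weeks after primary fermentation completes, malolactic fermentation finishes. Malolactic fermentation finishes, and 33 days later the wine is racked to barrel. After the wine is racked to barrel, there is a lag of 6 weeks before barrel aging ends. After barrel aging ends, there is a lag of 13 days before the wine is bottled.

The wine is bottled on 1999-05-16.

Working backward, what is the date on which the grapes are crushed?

1998-11-26

The wine is bottled: May 16, 1999.
Barrel aging ends: May 16, 1999 − 13 days = May 3, 1999.
The wine is racked to barrel: May 3, 1999 − 6 weeks = Mar 22, 1999.
Malolactic fermentation finishes: Mar 22, 1999 − 33 days = Feb 17, 1999.
Primary fermentation completes: Feb 17, 1999 − 9 weeks = Dec 16, 1998.
The grapes are crushed: Dec 16, 1998 − 20 days = Nov 26, 1998.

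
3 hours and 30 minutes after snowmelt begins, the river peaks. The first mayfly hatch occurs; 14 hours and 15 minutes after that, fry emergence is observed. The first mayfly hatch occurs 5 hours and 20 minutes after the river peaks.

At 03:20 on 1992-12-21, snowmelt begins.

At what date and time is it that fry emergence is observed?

02:25 on 1992-12-22

Snowmelt begins: 03:20 Dec 21, 1992.
The river peaks: 03:20 Dec 21, 1992 + 3h30m = 06:50 Dec 21, 1992.
The first mayfly hatch occurs: 06:50 Dec 21, 1992 + 5h20m = 12:10 Dec 21, 1992.
Fry emergence is observed: 12:10 Dec 21, 1992 + 14h15m = 02:25 Dec 22, 1992.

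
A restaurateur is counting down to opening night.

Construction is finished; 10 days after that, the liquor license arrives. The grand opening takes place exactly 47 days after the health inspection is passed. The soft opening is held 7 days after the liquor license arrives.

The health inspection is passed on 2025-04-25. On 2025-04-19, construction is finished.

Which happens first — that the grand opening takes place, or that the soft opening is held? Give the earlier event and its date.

The soft opening is held — 2025-05-06

The health inspection is passed: Apr 25, 2025.
The grand opening takes place: Apr 25, 2025 + 47 days = Jun 11, 2025.
Construction is finished: Apr 19, 2025.
The liquor license arrives: Apr 19, 2025 + 10 days = Apr 29, 2025.
The soft opening is held: Apr 29, 2025 + 7 days = May 6, 2025.
Comparing: the grand opening takes place on Jun 11, 2025 vs the soft opening is held on May 6, 2025. Earlier: the soft opening is held.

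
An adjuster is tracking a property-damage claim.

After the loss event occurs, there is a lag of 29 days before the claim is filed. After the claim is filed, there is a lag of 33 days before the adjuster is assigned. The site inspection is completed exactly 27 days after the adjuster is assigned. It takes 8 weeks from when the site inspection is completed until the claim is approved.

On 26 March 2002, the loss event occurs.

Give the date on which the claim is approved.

The loss event occurs: Mar 26, 2002.
The claim is filed: Mar 26, 2002 + 29 days = Apr 24, 2002.
The adjuster is assigned: Apr 24, 2002 + 33 days = May 27, 2002.
The site inspection is completed: May 27, 2002 + 27 days = Jun 23, 2002.
The claim is approved: Jun 23, 2002 + 8 weeks = Aug 18, 2002.

18 August 2002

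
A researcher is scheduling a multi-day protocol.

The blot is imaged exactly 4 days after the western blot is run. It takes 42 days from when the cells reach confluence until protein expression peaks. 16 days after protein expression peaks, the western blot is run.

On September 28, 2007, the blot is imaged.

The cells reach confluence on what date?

July 28, 2007

The blot is imaged: Sep 28, 2007.
The western blot is run: Sep 28, 2007 − 4 days = Sep 24, 2007.
Protein expression peaks: Sep 24, 2007 − 16 days = Sep 8, 2007.
The cells reach confluence: Sep 8, 2007 − 42 days = Jul 28, 2007.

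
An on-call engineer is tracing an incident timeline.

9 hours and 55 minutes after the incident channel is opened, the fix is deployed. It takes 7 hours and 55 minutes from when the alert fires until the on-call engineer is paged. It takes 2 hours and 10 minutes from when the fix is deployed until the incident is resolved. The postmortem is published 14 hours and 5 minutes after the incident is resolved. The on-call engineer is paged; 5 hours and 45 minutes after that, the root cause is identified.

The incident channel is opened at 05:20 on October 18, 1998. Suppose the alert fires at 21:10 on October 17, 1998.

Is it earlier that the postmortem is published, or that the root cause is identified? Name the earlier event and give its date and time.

The root cause is identified — 10:50 on October 18, 1998

The incident channel is opened: 05:20 Oct 18, 1998.
The fix is deployed: 05:20 Oct 18, 1998 + 9h55m = 15:15 Oct 18, 1998.
The incident is resolved: 15:15 Oct 18, 1998 + 2h10m = 17:25 Oct 18, 1998.
The postmortem is published: 17:25 Oct 18, 1998 + 14h05m = 07:30 Oct 19, 1998.
The alert fires: 21:10 Oct 17, 1998.
The on-call engineer is paged: 21:10 Oct 17, 1998 + 7h55m = 05:05 Oct 18, 1998.
The root cause is identified: 05:05 Oct 18, 1998 + 5h45m = 10:50 Oct 18, 1998.
Comparing: the postmortem is published at 07:30 Oct 19, 1998 vs the root cause is identified at 10:50 Oct 18, 1998. Earlier: the root cause is identified.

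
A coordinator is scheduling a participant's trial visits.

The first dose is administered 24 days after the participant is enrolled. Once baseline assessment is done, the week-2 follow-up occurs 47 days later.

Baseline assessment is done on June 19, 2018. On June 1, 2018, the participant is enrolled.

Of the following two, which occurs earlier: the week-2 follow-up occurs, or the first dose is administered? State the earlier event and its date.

Baseline assessment is done: Jun 19, 2018.
The week-2 follow-up occurs: Jun 19, 2018 + 47 days = Aug 5, 2018.
The participant is enrolled: Jun 1, 2018.
The first dose is administered: Jun 1, 2018 + 24 days = Jun 25, 2018.
Comparing: the week-2 follow-up occurs on Aug 5, 2018 vs the first dose is administered on Jun 25, 2018. Earlier: the first dose is administered.

The first dose is administered — June 25, 2018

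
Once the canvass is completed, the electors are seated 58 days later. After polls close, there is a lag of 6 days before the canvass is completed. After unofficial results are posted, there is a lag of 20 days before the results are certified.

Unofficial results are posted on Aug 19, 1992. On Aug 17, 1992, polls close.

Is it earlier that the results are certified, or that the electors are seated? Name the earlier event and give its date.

The results are certified — Sep 8, 1992

Unofficial results are posted: Aug 19, 1992.
The results are certified: Aug 19, 1992 + 20 days = Sep 8, 1992.
Polls close: Aug 17, 1992.
The canvass is completed: Aug 17, 1992 + 6 days = Aug 23, 1992.
The electors are seated: Aug 23, 1992 + 58 days = Oct 20, 1992.
Comparing: the results are certified on Sep 8, 1992 vs the electors are seated on Oct 20, 1992. Earlier: the results are certified.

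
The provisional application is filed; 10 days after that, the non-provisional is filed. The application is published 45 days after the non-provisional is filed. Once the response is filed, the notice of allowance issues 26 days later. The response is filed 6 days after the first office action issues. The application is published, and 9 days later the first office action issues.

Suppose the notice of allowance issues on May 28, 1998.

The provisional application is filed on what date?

The notice of allowance issues: May 28, 1998.
The response is filed: May 28, 1998 − 26 days = May 2, 1998.
The first office action issues: May 2, 1998 − 6 days = Apr 26, 1998.
The application is published: Apr 26, 1998 − 9 days = Apr 17, 1998.
The non-provisional is filed: Apr 17, 1998 − 45 days = Mar 3, 1998.
The provisional application is filed: Mar 3, 1998 − 10 days = Feb 21, 1998.

February 21, 1998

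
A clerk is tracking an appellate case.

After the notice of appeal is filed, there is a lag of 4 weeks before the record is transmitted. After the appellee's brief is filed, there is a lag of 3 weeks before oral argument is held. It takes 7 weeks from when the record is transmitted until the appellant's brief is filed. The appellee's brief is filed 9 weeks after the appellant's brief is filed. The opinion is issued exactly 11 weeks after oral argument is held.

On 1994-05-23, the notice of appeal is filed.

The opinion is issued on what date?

The notice of appeal is filed: May 23, 1994.
The record is transmitted: May 23, 1994 + 4 weeks = Jun 20, 1994.
The appellant's brief is filed: Jun 20, 1994 + 7 weeks = Aug 8, 1994.
The appellee's brief is filed: Aug 8, 1994 + 9 weeks = Oct 10, 1994.
Oral argument is held: Oct 10, 1994 + 3 weeks = Oct 31, 1994.
The opinion is issued: Oct 31, 1994 + 11 weeks = Jan 16, 1995.

1995-01-16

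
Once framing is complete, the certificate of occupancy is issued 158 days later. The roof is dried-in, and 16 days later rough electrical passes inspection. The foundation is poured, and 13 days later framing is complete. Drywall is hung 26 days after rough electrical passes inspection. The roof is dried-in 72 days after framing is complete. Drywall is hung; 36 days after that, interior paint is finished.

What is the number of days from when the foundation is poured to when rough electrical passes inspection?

101 days

Causal path: the foundation is poured → framing is complete → the roof is dried-in → rough electrical passes inspection.
Total delay along the path: 13 + 72 + 16 = 101 days.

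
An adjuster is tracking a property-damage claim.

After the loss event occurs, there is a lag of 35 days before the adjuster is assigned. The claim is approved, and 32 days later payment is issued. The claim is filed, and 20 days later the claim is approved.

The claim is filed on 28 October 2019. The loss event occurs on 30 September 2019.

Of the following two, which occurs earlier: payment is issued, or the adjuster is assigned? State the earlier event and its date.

The adjuster is assigned — 4 November 2019

The claim is filed: Oct 28, 2019.
The claim is approved: Oct 28, 2019 + 20 days = Nov 17, 2019.
Payment is issued: Nov 17, 2019 + 32 days = Dec 19, 2019.
The loss event occurs: Sep 30, 2019.
The adjuster is assigned: Sep 30, 2019 + 35 days = Nov 4, 2019.
Comparing: payment is issued on Dec 19, 2019 vs the adjuster is assigned on Nov 4, 2019. Earlier: the adjuster is assigned.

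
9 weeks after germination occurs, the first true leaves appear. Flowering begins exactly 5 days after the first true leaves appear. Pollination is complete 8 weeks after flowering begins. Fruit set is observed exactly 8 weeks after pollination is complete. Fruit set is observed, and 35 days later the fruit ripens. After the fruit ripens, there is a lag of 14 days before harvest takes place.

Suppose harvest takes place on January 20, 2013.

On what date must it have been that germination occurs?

June 5, 2012

Harvest takes place: Jan 20, 2013.
The fruit ripens: Jan 20, 2013 − 14 days = Jan 6, 2013.
Fruit set is observed: Jan 6, 2013 − 35 days = Dec 2, 2012.
Pollination is complete: Dec 2, 2012 − 8 weeks = Oct 7, 2012.
Flowering begins: Oct 7, 2012 − 8 weeks = Aug 12, 2012.
The first true leaves appear: Aug 12, 2012 − 5 days = Aug 7, 2012.
Germination occurs: Aug 7, 2012 − 9 weeks = Jun 5, 2012.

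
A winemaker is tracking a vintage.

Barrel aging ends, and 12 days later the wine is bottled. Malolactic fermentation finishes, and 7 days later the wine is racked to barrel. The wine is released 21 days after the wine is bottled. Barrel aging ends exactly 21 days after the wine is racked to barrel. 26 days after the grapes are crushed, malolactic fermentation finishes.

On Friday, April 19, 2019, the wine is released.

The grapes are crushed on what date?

The wine is released: Apr 19, 2019.
The wine is bottled: Apr 19, 2019 − 21 days = Mar 29, 2019.
Barrel aging ends: Mar 29, 2019 − 12 days = Mar 17, 2019.
The wine is racked to barrel: Mar 17, 2019 − 21 days = Feb 24, 2019.
Malolactic fermentation finishes: Feb 24, 2019 − 7 days = Feb 17, 2019.
The grapes are crushed: Feb 17, 2019 − 26 days = Jan 22, 2019.

Tuesday, January 22, 2019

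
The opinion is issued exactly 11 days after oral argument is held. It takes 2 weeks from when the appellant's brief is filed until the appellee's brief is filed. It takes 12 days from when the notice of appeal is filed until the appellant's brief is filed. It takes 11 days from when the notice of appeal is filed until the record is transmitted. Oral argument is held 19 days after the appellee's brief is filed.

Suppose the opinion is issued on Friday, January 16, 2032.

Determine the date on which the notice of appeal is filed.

The opinion is issued: Jan 16, 2032.
Oral argument is held: Jan 16, 2032 − 11 days = Jan 5, 2032.
The appellee's brief is filed: Jan 5, 2032 − 19 days = Dec 17, 2031.
The appellant's brief is filed: Dec 17, 2031 − 2 weeks = Dec 3, 2031.
The notice of appeal is filed: Dec 3, 2031 − 12 days = Nov 21, 2031.

Friday, November 21, 2031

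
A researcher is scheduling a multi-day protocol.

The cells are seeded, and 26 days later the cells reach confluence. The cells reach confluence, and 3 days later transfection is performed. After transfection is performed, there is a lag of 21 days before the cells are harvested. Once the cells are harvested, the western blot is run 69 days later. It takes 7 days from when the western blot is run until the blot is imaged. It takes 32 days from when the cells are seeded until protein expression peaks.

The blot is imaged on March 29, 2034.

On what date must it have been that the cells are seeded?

The blot is imaged: Mar 29, 2034.
The western blot is run: Mar 29, 2034 − 7 days = Mar 22, 2034.
The cells are harvested: Mar 22, 2034 − 69 days = Jan 12, 2034.
Transfection is performed: Jan 12, 2034 − 21 days = Dec 22, 2033.
The cells reach confluence: Dec 22, 2033 − 3 days = Dec 19, 2033.
The cells are seeded: Dec 19, 2033 − 26 days = Nov 23, 2033.

November 23, 2033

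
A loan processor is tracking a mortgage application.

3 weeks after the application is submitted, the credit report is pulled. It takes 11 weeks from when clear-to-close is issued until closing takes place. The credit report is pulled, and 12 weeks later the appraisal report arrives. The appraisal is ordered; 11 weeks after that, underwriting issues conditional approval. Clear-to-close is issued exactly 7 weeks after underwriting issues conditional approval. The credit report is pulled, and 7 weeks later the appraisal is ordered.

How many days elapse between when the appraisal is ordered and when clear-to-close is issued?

126 days

Causal path: the appraisal is ordered → underwriting issues conditional approval → clear-to-close is issued.
Total delay along the path: 11 + 7 weeks = 18 weeks = 126 days.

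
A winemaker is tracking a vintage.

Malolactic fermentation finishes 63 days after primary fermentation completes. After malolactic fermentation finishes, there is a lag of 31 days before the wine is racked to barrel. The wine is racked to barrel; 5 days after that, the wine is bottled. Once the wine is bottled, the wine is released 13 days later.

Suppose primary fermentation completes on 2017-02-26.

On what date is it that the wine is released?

Primary fermentation completes: Feb 26, 2017.
Malolactic fermentation finishes: Feb 26, 2017 + 63 days = Apr 30, 2017.
The wine is racked to barrel: Apr 30, 2017 + 31 days = May 31, 2017.
The wine is bottled: May 31, 2017 + 5 days = Jun 5, 2017.
The wine is released: Jun 5, 2017 + 13 days = Jun 18, 2017.

2017-06-18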